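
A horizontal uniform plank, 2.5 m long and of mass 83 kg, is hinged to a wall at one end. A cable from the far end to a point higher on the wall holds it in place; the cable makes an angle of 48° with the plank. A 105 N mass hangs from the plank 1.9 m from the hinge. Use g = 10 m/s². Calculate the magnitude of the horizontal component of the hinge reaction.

H_x ≈ 446 N

Take torques about the hinge: T sin 48° · 2.5 = 83×10×1.25 + 105×1.9 = 1237 N·m.
So T = 1237 / (0.7431 × 2.5) = 665.82 N.
ΣF_x = 0: H_x = T cos 48° = 445.52 N.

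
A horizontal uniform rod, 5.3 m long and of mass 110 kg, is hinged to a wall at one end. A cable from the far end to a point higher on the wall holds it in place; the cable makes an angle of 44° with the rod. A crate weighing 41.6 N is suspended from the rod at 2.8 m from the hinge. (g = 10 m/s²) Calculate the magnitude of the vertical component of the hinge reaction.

|H_y| ≈ 570 N

Take torques about the hinge: T sin 44° · 5.3 = 110×10×2.65 + 41.6×2.8 = 3031.5 N·m.
So T = 3031.5 / (0.6947 × 5.3) = 823.39 N.
ΣF_y = 0: H_y = (110×10 + 41.6) − T sin 44° = 1141.6 − 571.98 = 569.62 N.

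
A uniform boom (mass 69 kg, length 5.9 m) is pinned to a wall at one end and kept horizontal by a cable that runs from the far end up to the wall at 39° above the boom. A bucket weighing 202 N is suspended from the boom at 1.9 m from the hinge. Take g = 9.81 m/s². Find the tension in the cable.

Take torques about the hinge: T sin 39° · 5.9 = 69×9.81×2.95 + 202×1.9 = 2380.6 N·m.
So T = 2380.6 / (0.6293 × 5.9) = 641.16 N.

T ≈ 641 N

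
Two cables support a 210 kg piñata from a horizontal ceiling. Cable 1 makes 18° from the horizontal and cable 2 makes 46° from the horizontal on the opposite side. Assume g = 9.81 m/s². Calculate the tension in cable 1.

Weight W = 210 × 9.81 = 2060 N acts straight down.
Horizontal: T_1 cos 18° = T_2 cos 46°  →  T_2 = 1.369 T_1.
Vertical: T_1 sin 18° + T_2 sin 46° = 2060.
Substituting the horizontal relation into the vertical equation gives 1.294 T_1 = 2060, so T_1 = 1592 N.

T_1 ≈ 1590 N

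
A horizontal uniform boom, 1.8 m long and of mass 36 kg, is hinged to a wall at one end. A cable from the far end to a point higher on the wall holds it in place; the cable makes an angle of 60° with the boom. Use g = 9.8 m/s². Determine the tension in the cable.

Take torques about the hinge: T sin 60° · 1.8 = 36×9.8×0.9 = 317.52 N·m.
So T = 317.52 / (0.8660 × 1.8) = 203.69 N.

T ≈ 204 N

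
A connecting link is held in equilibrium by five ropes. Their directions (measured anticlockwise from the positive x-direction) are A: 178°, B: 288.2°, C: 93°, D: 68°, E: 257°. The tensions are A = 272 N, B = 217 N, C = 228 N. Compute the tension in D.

Resolve: ΣF_x = 272 cos 178° + 217 cos 288.2° + 228 cos 93° + T_D cos 68° + T_E cos 257° = 0.
        ΣF_y = 272 sin 178° + 217 sin 288.2° + 228 sin 93° + T_D sin 68° + T_E sin 257° = 0.
The known terms sum to (-216, 31.04) N, so 0.3746 T_D − 0.2250 T_E = 216 and 0.9272 T_D − 0.9744 T_E = -31.04.
Solving simultaneously: T_D = 1390 N, T_E = 1354 N.

T_D ≈ 1390 N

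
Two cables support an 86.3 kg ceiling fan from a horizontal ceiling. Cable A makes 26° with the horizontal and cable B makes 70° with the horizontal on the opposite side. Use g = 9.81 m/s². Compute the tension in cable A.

T_A ≈ 291 N

Weight W = 86.3 × 9.81 = 846.6 N acts straight down.
Horizontal: T_A cos 26° = T_B cos 70°  →  T_B = 2.628 T_A.
Vertical: T_A sin 26° + T_B sin 70° = 846.6.
Substituting the horizontal relation into the vertical equation gives 2.908 T_A = 846.6, so T_A = 291.2 N.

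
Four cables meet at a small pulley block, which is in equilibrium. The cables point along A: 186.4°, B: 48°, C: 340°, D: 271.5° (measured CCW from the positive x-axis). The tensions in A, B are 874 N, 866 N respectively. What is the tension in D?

T_D ≈ 445 N

Resolve: ΣF_x = 874 cos 186.4° + 866 cos 48° + T_C cos 340° + T_D cos 271.5° = 0.
        ΣF_y = 874 sin 186.4° + 866 sin 48° + T_C sin 340° + T_D sin 271.5° = 0.
The known terms sum to (-289.1, 546.1) N, so 0.9397 T_C + 0.0262 T_D = 289.1 and -0.3420 T_C − 0.9997 T_D = -546.1.
Solving simultaneously: T_C = 295.2 N, T_D = 445.3 N.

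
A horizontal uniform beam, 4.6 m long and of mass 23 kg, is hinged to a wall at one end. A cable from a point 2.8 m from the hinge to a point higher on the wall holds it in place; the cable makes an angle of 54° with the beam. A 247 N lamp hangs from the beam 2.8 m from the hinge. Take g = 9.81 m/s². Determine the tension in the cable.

Take torques about the hinge: T sin 54° · 2.8 = 23×9.81×2.3 + 247×2.8 = 1210.5 N·m.
So T = 1210.5 / (0.8090 × 2.8) = 534.4 N.

T ≈ 534 N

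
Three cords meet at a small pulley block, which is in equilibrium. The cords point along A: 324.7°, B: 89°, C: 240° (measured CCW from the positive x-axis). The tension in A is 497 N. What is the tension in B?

Resolve: ΣF_x = 497 cos 324.7° + T_B cos 89° + T_C cos 240° = 0.
        ΣF_y = 497 sin 324.7° + T_B sin 89° + T_C sin 240° = 0.
The known terms sum to (405.6, -287.2) N, so 0.0175 T_B − 0.5000 T_C = -405.6 and 0.9998 T_B − 0.8660 T_C = 287.2.
Solving simultaneously: T_B = 1021 N, T_C = 846.9 N.

T_B ≈ 1020 N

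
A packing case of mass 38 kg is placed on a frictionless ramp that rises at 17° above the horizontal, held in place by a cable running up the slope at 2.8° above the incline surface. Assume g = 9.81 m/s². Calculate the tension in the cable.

Take axes along and perpendicular to the incline. Weight components: W sin 17° = 109 N down-slope, W cos 17° = 356.5 N into the surface.
Along incline: T cos 2.8° = W sin 17° → T = 109.1 N.
Perpendicular: N = W cos 17° − T sin 2.8° = 351.2 N.

T ≈ 109 N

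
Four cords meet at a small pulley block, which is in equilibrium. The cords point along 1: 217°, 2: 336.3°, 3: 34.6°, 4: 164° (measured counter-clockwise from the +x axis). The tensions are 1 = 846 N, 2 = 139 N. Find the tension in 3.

T_3 ≈ 898 N

Resolve: ΣF_x = 846 cos 217° + 139 cos 336.3° + T_3 cos 34.6° + T_4 cos 164° = 0.
        ΣF_y = 846 sin 217° + 139 sin 336.3° + T_3 sin 34.6° + T_4 sin 164° = 0.
The known terms sum to (-548.4, -565) N, so 0.8231 T_3 − 0.9613 T_4 = 548.4 and 0.5678 T_3 + 0.2756 T_4 = 565.
Solving simultaneously: T_3 = 898.5 N, T_4 = 198.9 N.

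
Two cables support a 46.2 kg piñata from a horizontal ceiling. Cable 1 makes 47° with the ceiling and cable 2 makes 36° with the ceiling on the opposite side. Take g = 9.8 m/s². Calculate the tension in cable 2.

T_2 ≈ 311 N

Weight W = 46.2 × 9.8 = 452.8 N acts straight down.
Horizontal: T_1 cos 47° = T_2 cos 36°  →  T_1 = 1.186 T_2.
Vertical: T_1 sin 47° + T_2 sin 36° = 452.8.
Substituting the horizontal relation into the vertical equation gives 1.455 T_2 = 452.8, so T_2 = 311.1 N.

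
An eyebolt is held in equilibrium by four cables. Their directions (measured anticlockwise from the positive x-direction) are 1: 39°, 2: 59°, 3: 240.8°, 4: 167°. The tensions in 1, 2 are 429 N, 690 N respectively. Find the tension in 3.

Resolve: ΣF_x = 429 cos 39° + 690 cos 59° + T_3 cos 240.8° + T_4 cos 167° = 0.
        ΣF_y = 429 sin 39° + 690 sin 59° + T_3 sin 240.8° + T_4 sin 167° = 0.
The known terms sum to (688.8, 861.4) N, so -0.4879 T_3 − 0.9744 T_4 = -688.8 and -0.8729 T_3 + 0.2250 T_4 = -861.4.
Solving simultaneously: T_3 = 1035 N, T_4 = 188.5 N.

T_3 ≈ 1040 N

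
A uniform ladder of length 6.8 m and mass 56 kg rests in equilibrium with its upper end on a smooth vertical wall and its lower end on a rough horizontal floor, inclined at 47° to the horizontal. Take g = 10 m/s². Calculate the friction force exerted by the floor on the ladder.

Torques about the foot: N_wall · 6.8 sin 47° = 56×10×3.4 cos 47° → N_wall = 261.1 N.
ΣF_x = 0: f_floor = N_wall = 261.1 N.

f ≈ 261 N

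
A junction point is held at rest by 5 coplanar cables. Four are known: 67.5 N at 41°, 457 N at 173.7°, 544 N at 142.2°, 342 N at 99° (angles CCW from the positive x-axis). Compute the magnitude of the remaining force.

F ≈ 1170 N

Sum the known components: ΣF_x = -886.6 N, ΣF_y = 765.6 N.
For equilibrium the remaining force must supply (−ΣF_x, −ΣF_y) = (886.6, -765.6) N.
Magnitude = √((886.6)² + (-765.6)²) = 1171 N; direction = atan2(-765.6, 886.6) = 319.2°.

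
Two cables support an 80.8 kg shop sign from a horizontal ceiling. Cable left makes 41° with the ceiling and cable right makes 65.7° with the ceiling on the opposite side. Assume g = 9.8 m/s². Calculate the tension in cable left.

Weight W = 80.8 × 9.8 = 791.8 N acts straight down.
Horizontal: T_left cos 41° = T_right cos 65.7°  →  T_right = 1.834 T_left.
Vertical: T_left sin 41° + T_right sin 65.7° = 791.8.
Substituting the horizontal relation into the vertical equation gives 2.328 T_left = 791.8, so T_left = 340.2 N.

T_left ≈ 340 N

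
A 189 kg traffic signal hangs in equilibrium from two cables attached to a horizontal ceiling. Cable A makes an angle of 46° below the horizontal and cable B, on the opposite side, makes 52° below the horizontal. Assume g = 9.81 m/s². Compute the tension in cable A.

Weight W = 189 × 9.81 = 1854 N acts straight down.
Horizontal: T_A cos 46° = T_B cos 52°  →  T_B = 1.128 T_A.
Vertical: T_A sin 46° + T_B sin 52° = 1854.
Substituting the horizontal relation into the vertical equation gives 1.608 T_A = 1854, so T_A = 1153 N.

T_A ≈ 1150 N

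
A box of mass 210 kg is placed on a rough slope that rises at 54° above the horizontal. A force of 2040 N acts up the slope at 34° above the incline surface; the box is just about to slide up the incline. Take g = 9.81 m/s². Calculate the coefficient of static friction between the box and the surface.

μ ≈ 0.350

On the verge of sliding up the incline, friction is at its maximum μN and acts down the slope.
Perpendicular to incline: N = W cos 54° − P sin 34° = 1211 − 1141 = 70.14 N.
Along incline: P cos 34° − μN = W sin 54° → μ = −(W sin 54° − P cos 34°) / N = 0.3504.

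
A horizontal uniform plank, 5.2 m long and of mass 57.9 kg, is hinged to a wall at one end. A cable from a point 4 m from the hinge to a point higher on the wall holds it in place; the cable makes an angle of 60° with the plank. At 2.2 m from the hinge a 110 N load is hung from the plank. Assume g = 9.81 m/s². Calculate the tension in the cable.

Take torques about the hinge: T sin 60° · 4 = 57.9×9.81×2.6 + 110×2.2 = 1718.8 N·m.
So T = 1718.8 / (0.8660 × 4) = 496.17 N.

T ≈ 496 N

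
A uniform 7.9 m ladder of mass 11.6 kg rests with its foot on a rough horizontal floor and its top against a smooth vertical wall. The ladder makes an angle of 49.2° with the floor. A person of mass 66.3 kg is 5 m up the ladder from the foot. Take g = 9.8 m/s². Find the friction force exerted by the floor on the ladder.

f ≈ 404 N

Torques about the foot: N_wall · 7.9 sin 49.2° = 11.6×9.8×3.95 cos 49.2° + 66.3×9.8×5 cos 49.2° → N_wall = 404.03 N.
ΣF_x = 0: f_floor = N_wall = 404.03 N.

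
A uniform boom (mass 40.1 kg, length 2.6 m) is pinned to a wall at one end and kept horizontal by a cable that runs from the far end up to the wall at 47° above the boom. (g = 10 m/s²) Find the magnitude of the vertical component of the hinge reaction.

Take torques about the hinge: T sin 47° · 2.6 = 40.1×10×1.3 = 521.3 N·m.
So T = 521.3 / (0.7314 × 2.6) = 274.15 N.
ΣF_y = 0: H_y = (40.1×10) − T sin 47° = 401 − 200.5 = 200.5 N.

|H_y| ≈ 200 N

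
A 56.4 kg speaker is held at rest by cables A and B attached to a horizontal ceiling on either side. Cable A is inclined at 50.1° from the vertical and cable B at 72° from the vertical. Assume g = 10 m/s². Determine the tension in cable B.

Angles from the horizontal: cable A is 90° − 50.1° = 39.9°, cable B is 90° − 72° = 18°.
Weight W = 56.4 × 10 = 564 N acts straight down.
Horizontal: T_A cos 39.9° = T_B cos 18°  →  T_A = 1.24 T_B.
Vertical: T_A sin 39.9° + T_B sin 18° = 564.
Substituting the horizontal relation into the vertical equation gives 1.104 T_B = 564, so T_B = 510.8 N.

T_B ≈ 511 N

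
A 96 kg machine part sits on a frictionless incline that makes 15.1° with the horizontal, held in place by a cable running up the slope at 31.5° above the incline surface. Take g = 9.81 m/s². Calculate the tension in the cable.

T ≈ 288 N

Take axes along and perpendicular to the incline. Weight components: W sin 15.1° = 245.3 N down-slope, W cos 15.1° = 909.2 N into the surface.
Along incline: T cos 31.5° = W sin 15.1° → T = 287.7 N.
Perpendicular: N = W cos 15.1° − T sin 31.5° = 758.9 N.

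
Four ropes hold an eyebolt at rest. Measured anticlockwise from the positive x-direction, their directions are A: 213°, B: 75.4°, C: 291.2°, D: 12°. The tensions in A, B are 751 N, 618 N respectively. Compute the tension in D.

Resolve: ΣF_x = 751 cos 213° + 618 cos 75.4° + T_C cos 291.2° + T_D cos 12° = 0.
        ΣF_y = 751 sin 213° + 618 sin 75.4° + T_C sin 291.2° + T_D sin 12° = 0.
The known terms sum to (-474.1, 189) N, so 0.3616 T_C + 0.9781 T_D = 474.1 and -0.9323 T_C + 0.2079 T_D = -189.
Solving simultaneously: T_C = 287.1 N, T_D = 378.5 N.

T_D ≈ 378 N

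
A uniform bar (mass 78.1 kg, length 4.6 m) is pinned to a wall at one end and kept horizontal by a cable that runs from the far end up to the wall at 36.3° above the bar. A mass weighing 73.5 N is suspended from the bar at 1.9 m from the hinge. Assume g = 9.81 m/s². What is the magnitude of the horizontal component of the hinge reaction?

Take torques about the hinge: T sin 36.3° · 4.6 = 78.1×9.81×2.3 + 73.5×1.9 = 1901.8 N·m.
So T = 1901.8 / (0.5920 × 4.6) = 698.36 N.
ΣF_x = 0: H_x = T cos 36.3° = 562.83 N.

H_x ≈ 563 N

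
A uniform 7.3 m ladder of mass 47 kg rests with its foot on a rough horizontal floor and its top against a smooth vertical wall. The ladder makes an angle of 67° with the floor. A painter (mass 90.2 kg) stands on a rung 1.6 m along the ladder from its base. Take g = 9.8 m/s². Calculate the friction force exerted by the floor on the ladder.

Torques about the foot: N_wall · 7.3 sin 67° = 47×9.8×3.65 cos 67° + 90.2×9.8×1.6 cos 67° → N_wall = 180 N.
ΣF_x = 0: f_floor = N_wall = 180 N.

f ≈ 180 N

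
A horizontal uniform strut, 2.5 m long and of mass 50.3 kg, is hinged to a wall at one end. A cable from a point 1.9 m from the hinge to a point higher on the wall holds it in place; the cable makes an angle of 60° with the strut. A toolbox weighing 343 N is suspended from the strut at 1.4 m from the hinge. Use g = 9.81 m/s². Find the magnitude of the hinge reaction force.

Take torques about the hinge: T sin 60° · 1.9 = 50.3×9.81×1.25 + 343×1.4 = 1097 N·m.
So T = 1097 / (0.8660 × 1.9) = 666.69 N.
ΣF_x = 0: H_x = T cos 60° = 333.34 N.
ΣF_y = 0: H_y = (50.3×9.81 + 343) − T sin 60° = 836.44 − 577.37 = 259.07 N.
|H| = √(H_x² + H_y²) = √((333.34)² + (259.07)²) = 422.18 N.

|H| ≈ 422 N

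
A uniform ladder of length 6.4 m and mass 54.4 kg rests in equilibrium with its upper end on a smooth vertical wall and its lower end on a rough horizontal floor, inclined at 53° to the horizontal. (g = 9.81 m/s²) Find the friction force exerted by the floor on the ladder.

Torques about the foot: N_wall · 6.4 sin 53° = 54.4×9.81×3.2 cos 53° → N_wall = 201.07 N.
ΣF_x = 0: f_floor = N_wall = 201.07 N.

f ≈ 201 N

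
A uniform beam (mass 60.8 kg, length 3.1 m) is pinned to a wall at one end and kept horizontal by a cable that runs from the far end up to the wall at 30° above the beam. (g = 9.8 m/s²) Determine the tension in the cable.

Take torques about the hinge: T sin 30° · 3.1 = 60.8×9.8×1.55 = 923.55 N·m.
So T = 923.55 / (0.5000 × 3.1) = 595.84 N.

T ≈ 596 N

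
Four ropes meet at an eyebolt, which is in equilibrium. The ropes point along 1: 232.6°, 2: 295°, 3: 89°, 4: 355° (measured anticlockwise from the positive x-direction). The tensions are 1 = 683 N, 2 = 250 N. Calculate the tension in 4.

T_4 ≈ 296 N

Resolve: ΣF_x = 683 cos 232.6° + 250 cos 295° + T_3 cos 89° + T_4 cos 355° = 0.
        ΣF_y = 683 sin 232.6° + 250 sin 295° + T_3 sin 89° + T_4 sin 355° = 0.
The known terms sum to (-309.2, -769.2) N, so 0.0175 T_3 + 0.9962 T_4 = 309.2 and 0.9998 T_3 − 0.0872 T_4 = 769.2.
Solving simultaneously: T_3 = 795.1 N, T_4 = 296.4 N.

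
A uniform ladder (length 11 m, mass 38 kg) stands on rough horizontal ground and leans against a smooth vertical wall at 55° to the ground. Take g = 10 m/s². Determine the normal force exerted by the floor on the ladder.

ΣF_y = 0: N_floor = 38×10 = 380 N.

N_floor ≈ 380 N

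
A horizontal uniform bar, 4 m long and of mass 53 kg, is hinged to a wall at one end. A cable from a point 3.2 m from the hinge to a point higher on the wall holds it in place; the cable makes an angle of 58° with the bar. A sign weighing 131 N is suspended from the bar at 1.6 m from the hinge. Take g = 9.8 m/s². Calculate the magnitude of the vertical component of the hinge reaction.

|H_y| ≈ 260 N

Take torques about the hinge: T sin 58° · 3.2 = 53×9.8×2 + 131×1.6 = 1248.4 N·m.
So T = 1248.4 / (0.8480 × 3.2) = 460.03 N.
ΣF_y = 0: H_y = (53×9.8 + 131) − T sin 58° = 650.4 − 390.12 = 260.28 N.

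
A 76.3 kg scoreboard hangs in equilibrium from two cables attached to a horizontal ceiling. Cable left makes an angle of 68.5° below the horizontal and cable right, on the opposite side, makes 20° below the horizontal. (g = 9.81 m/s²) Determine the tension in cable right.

Weight W = 76.3 × 9.81 = 748.5 N acts straight down.
Horizontal: T_left cos 68.5° = T_right cos 20°  →  T_left = 2.564 T_right.
Vertical: T_left sin 68.5° + T_right sin 20° = 748.5.
Substituting the horizontal relation into the vertical equation gives 2.728 T_right = 748.5, so T_right = 274.4 N.

T_right ≈ 274 N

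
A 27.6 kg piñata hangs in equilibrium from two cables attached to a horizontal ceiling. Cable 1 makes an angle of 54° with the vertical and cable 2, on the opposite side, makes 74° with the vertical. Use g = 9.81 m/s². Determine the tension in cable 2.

Angles from the horizontal: cable 1 is 90° − 54° = 36°, cable 2 is 90° − 74° = 16°.
Weight W = 27.6 × 9.81 = 270.8 N acts straight down.
Horizontal: T_1 cos 36° = T_2 cos 16°  →  T_1 = 1.188 T_2.
Vertical: T_1 sin 36° + T_2 sin 16° = 270.8.
Substituting the horizontal relation into the vertical equation gives 0.974 T_2 = 270.8, so T_2 = 278 N.

T_2 ≈ 278 N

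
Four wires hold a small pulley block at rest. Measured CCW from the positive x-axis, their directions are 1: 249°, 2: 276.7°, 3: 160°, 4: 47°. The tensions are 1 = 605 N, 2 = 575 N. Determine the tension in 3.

T_3 ≈ 723 N

Resolve: ΣF_x = 605 cos 249° + 575 cos 276.7° + T_3 cos 160° + T_4 cos 47° = 0.
        ΣF_y = 605 sin 249° + 575 sin 276.7° + T_3 sin 160° + T_4 sin 47° = 0.
The known terms sum to (-149.7, -1136) N, so -0.9397 T_3 + 0.6820 T_4 = 149.7 and 0.3420 T_3 + 0.7314 T_4 = 1136.
Solving simultaneously: T_3 = 722.6 N, T_4 = 1215 N.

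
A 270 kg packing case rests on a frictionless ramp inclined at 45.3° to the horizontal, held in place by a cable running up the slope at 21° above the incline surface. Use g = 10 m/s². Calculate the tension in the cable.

T ≈ 2060 N

Take axes along and perpendicular to the incline. Weight components: W sin 45.3° = 1919 N down-slope, W cos 45.3° = 1899 N into the surface.
Along incline: T cos 21° = W sin 45.3° → T = 2056 N.
Perpendicular: N = W cos 45.3° − T sin 21° = 1162 N.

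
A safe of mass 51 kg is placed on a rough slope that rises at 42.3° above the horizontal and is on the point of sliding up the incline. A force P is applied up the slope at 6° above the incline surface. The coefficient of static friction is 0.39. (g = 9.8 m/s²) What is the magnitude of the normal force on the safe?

N ≈ 321 N

On the verge of sliding up the incline, friction equals μN and acts down the slope.
Perpendicular: N + P sin 6° = W cos 42.3° = 369.7 N.
Along incline: P cos 6° = W sin 42.3° + μN  with W sin 42.3° = 336.4 N.
Solving the pair for P and N: P = 464.2 N, N = 321.1 N (and f = μN = 125.2 N).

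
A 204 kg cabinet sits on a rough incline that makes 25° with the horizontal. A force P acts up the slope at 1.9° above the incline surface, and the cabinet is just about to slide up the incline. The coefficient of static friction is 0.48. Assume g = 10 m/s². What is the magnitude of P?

P ≈ 1720 N

On the verge of sliding up the incline, friction equals μN and acts down the slope.
Perpendicular: N + P sin 1.9° = W cos 25° = 1849 N.
Along incline: P cos 1.9° = W sin 25° + μN  with W sin 25° = 862.1 N.
Solving the pair for P and N: P = 1723 N, N = 1792 N (and f = μN = 860 N).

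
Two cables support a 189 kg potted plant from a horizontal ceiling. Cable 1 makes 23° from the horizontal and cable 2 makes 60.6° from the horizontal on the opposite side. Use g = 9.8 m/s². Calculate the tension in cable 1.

Weight W = 189 × 9.8 = 1852 N acts straight down.
Horizontal: T_1 cos 23° = T_2 cos 60.6°  →  T_2 = 1.875 T_1.
Vertical: T_1 sin 23° + T_2 sin 60.6° = 1852.
Substituting the horizontal relation into the vertical equation gives 2.024 T_1 = 1852, so T_1 = 915 N.

T_1 ≈ 915 N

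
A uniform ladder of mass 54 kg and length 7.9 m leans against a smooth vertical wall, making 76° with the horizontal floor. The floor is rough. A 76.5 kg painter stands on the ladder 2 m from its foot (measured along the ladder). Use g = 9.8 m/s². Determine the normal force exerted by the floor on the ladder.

N_floor ≈ 1280 N

ΣF_y = 0: N_floor = 54×9.8 + 76.5×9.8 = 1278.9 N.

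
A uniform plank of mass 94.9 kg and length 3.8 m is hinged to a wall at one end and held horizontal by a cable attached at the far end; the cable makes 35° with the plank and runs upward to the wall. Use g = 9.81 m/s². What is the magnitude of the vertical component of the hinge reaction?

Take torques about the hinge: T sin 35° · 3.8 = 94.9×9.81×1.9 = 1768.8 N·m.
So T = 1768.8 / (0.5736 × 3.8) = 811.55 N.
ΣF_y = 0: H_y = (94.9×9.81) − T sin 35° = 930.97 − 465.48 = 465.48 N.

|H_y| ≈ 465 N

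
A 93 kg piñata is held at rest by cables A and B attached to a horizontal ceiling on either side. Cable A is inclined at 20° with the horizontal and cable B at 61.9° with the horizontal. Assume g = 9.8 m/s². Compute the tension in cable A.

Weight W = 93 × 9.8 = 911.4 N acts straight down.
Horizontal: T_A cos 20° = T_B cos 61.9°  →  T_B = 1.995 T_A.
Vertical: T_A sin 20° + T_B sin 61.9° = 911.4.
Substituting the horizontal relation into the vertical equation gives 2.102 T_A = 911.4, so T_A = 433.6 N.

T_A ≈ 434 N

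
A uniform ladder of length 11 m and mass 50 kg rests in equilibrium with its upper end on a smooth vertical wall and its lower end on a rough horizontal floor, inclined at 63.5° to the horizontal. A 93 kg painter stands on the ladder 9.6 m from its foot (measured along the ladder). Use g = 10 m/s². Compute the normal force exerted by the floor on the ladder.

N_floor ≈ 1430 N

ΣF_y = 0: N_floor = 50×10 + 93×10 = 1430 N.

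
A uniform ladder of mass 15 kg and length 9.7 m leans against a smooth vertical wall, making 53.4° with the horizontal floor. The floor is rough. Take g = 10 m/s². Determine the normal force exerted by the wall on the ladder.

Torques about the foot: N_wall · 9.7 sin 53.4° = 15×10×4.85 cos 53.4° → N_wall = 55.7 N.

N_wall ≈ 55.7 N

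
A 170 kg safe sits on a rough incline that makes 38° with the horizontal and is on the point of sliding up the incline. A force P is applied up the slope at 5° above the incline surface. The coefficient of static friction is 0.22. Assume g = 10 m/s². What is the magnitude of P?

On the verge of sliding up the incline, friction equals μN and acts down the slope.
Perpendicular: N + P sin 5° = W cos 38° = 1340 N.
Along incline: P cos 5° = W sin 38° + μN  with W sin 38° = 1047 N.
Solving the pair for P and N: P = 1321 N, N = 1224 N (and f = μN = 269.4 N).

P ≈ 1320 N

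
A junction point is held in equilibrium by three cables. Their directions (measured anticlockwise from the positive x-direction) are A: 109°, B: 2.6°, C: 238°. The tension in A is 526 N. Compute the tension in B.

Resolve: ΣF_x = 526 cos 109° + T_B cos 2.6° + T_C cos 238° = 0.
        ΣF_y = 526 sin 109° + T_B sin 2.6° + T_C sin 238° = 0.
The known terms sum to (-171.2, 497.3) N, so 0.9990 T_B − 0.5299 T_C = 171.2 and 0.0454 T_B − 0.8480 T_C = -497.3.
Solving simultaneously: T_B = 496.6 N, T_C = 613 N.

T_B ≈ 497 N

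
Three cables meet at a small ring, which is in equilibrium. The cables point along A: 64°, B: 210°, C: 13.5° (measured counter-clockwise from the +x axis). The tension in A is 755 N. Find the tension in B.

T_B ≈ 2050 N

Resolve: ΣF_x = 755 cos 64° + T_B cos 210° + T_C cos 13.5° = 0.
        ΣF_y = 755 sin 64° + T_B sin 210° + T_C sin 13.5° = 0.
The known terms sum to (331, 678.6) N, so -0.8660 T_B + 0.9724 T_C = -331 and -0.5000 T_B + 0.2334 T_C = -678.6.
Solving simultaneously: T_B = 2051 N, T_C = 1487 N.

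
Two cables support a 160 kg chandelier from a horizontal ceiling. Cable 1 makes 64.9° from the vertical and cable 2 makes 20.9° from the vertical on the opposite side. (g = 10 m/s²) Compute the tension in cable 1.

Angles from the horizontal: cable 1 is 90° − 64.9° = 25.1°, cable 2 is 90° − 20.9° = 69.1°.
Weight W = 160 × 10 = 1600 N acts straight down.
Horizontal: T_1 cos 25.1° = T_2 cos 69.1°  →  T_2 = 2.538 T_1.
Vertical: T_1 sin 25.1° + T_2 sin 69.1° = 1600.
Substituting the horizontal relation into the vertical equation gives 2.796 T_1 = 1600, so T_1 = 572.3 N.

T_1 ≈ 572 N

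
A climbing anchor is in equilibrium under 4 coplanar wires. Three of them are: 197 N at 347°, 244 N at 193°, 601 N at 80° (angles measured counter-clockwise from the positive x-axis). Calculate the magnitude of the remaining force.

F ≈ 496 N

Sum the known components: ΣF_x = 58.57 N, ΣF_y = 492.7 N.
For equilibrium the remaining force must supply (−ΣF_x, −ΣF_y) = (-58.57, -492.7) N.
Magnitude = √((-58.57)² + (-492.7)²) = 496.1 N; direction = atan2(-492.7, -58.57) = 263.2°.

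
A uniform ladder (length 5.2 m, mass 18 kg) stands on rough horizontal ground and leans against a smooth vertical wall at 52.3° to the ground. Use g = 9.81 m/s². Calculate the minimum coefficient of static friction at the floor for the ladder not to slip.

μ_min ≈ 0.386

ΣF_y = 0: N_floor = 18×9.81 = 176.58 N.
Torques about the foot: N_wall · 5.2 sin 52.3° = 18×9.81×2.6 cos 52.3° → N_wall = 68.238 N.
ΣF_x = 0: f_floor = N_wall = 68.238 N.
μ_min = f_floor / N_floor = 68.238 / 176.58 = 0.3864.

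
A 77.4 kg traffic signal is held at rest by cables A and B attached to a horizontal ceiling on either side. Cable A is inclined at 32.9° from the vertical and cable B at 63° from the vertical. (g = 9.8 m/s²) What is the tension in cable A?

T_A ≈ 679 N

Angles from the horizontal: cable A is 90° − 32.9° = 57.1°, cable B is 90° − 63° = 27°.
Weight W = 77.4 × 9.8 = 758.5 N acts straight down.
Horizontal: T_A cos 57.1° = T_B cos 27°  →  T_B = 0.6096 T_A.
Vertical: T_A sin 57.1° + T_B sin 27° = 758.5.
Substituting the horizontal relation into the vertical equation gives 1.116 T_A = 758.5, so T_A = 679.4 N.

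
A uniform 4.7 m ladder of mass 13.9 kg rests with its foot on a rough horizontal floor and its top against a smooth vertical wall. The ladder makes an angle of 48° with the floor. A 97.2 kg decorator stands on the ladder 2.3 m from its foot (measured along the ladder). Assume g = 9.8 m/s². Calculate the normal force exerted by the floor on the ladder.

N_floor ≈ 1090 N

ΣF_y = 0: N_floor = 13.9×9.8 + 97.2×9.8 = 1088.8 N.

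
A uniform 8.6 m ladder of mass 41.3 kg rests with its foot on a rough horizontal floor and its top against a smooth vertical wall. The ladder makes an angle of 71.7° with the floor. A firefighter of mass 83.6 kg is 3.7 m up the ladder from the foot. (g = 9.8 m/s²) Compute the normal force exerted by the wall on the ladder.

Torques about the foot: N_wall · 8.6 sin 71.7° = 41.3×9.8×4.3 cos 71.7° + 83.6×9.8×3.7 cos 71.7° → N_wall = 183.5 N.

N_wall ≈ 183 N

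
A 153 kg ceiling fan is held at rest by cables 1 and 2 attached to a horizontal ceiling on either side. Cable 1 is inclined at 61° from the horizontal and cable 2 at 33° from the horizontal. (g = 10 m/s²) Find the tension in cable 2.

T_2 ≈ 744 N

Weight W = 153 × 10 = 1530 N acts straight down.
Horizontal: T_1 cos 61° = T_2 cos 33°  →  T_1 = 1.73 T_2.
Vertical: T_1 sin 61° + T_2 sin 33° = 1530.
Substituting the horizontal relation into the vertical equation gives 2.058 T_2 = 1530, so T_2 = 743.6 N.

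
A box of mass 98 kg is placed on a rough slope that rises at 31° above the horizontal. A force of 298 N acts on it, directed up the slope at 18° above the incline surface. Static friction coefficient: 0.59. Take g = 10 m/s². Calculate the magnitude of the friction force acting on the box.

f ≈ 221 N

Axes along / perpendicular to the incline. W sin 31° = 504.7 N down-slope; W cos 31° = 840 N into the surface.
Perpendicular: N = W cos 31° − P sin 18° = 840 − 92.09 = 747.9 N.
Along incline: P cos 18° + f = W sin 31° (friction acts up-slope) → f = 504.7 − 283.4 = 221.3 N.
|f| = 221.3 N ≤ μN = 441.3 N, so the box is indeed static.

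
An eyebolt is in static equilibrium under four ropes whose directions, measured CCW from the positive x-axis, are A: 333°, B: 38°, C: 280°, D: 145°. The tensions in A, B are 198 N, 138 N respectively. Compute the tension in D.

Resolve: ΣF_x = 198 cos 333° + 138 cos 38° + T_C cos 280° + T_D cos 145° = 0.
        ΣF_y = 198 sin 333° + 138 sin 38° + T_C sin 280° + T_D sin 145° = 0.
The known terms sum to (285.2, -4.929) N, so 0.1736 T_C − 0.8192 T_D = -285.2 and -0.9848 T_C + 0.5736 T_D = 4.929.
Solving simultaneously: T_C = 225.6 N, T_D = 395.9 N.

T_D ≈ 396 N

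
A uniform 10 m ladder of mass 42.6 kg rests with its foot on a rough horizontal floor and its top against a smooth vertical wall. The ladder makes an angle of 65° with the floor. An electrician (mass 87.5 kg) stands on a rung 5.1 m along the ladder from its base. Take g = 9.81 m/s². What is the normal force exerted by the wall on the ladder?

Torques about the foot: N_wall · 10 sin 65° = 42.6×9.81×5 cos 65° + 87.5×9.81×5.1 cos 65° → N_wall = 301.57 N.

N_wall ≈ 302 N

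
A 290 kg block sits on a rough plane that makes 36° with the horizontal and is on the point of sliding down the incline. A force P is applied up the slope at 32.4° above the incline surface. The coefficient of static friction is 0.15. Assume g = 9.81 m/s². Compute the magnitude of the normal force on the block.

N ≈ 1370 N

On the verge of sliding down the incline, friction equals μN and acts up the slope.
Perpendicular: N + P sin 32.4° = W cos 36° = 2302 N.
Along incline: P cos 32.4° + μN = W sin 36° with W sin 36° = 1672 N.
Solving the pair for P and N: P = 1737 N, N = 1371 N (and f = μN = 205.6 N).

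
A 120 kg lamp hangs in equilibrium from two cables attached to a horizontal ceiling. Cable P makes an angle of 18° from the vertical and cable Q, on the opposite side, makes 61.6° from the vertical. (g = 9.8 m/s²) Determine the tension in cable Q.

T_Q ≈ 369 N

Angles from the horizontal: cable P is 90° − 18° = 72°, cable Q is 90° − 61.6° = 28.4°.
Weight W = 120 × 9.8 = 1176 N acts straight down.
Horizontal: T_P cos 72° = T_Q cos 28.4°  →  T_P = 2.847 T_Q.
Vertical: T_P sin 72° + T_Q sin 28.4° = 1176.
Substituting the horizontal relation into the vertical equation gives 3.183 T_Q = 1176, so T_Q = 369.5 N.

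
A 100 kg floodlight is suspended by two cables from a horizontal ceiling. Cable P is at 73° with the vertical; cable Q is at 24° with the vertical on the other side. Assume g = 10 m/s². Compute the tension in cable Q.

Angles from the horizontal: cable P is 90° − 73° = 17°, cable Q is 90° − 24° = 66°.
Weight W = 100 × 10 = 1000 N acts straight down.
Horizontal: T_P cos 17° = T_Q cos 66°  →  T_P = 0.4253 T_Q.
Vertical: T_P sin 17° + T_Q sin 66° = 1000.
Substituting the horizontal relation into the vertical equation gives 1.038 T_Q = 1000, so T_Q = 963.5 N.

T_Q ≈ 963 N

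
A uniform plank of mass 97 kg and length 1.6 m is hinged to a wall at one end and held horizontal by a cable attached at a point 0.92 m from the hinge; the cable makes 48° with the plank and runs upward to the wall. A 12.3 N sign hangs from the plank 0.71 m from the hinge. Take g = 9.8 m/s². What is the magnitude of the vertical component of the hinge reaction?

|H_y| ≈ 127 N

Take torques about the hinge: T sin 48° · 0.92 = 97×9.8×0.8 + 12.3×0.71 = 769.21 N·m.
So T = 769.21 / (0.7431 × 0.92) = 1125.1 N.
ΣF_y = 0: H_y = (97×9.8 + 12.3) − T sin 48° = 962.9 − 836.1 = 126.8 N.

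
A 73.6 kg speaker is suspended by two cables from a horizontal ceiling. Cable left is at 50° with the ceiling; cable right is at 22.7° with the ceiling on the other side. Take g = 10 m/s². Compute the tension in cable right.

Weight W = 73.6 × 10 = 736 N acts straight down.
Horizontal: T_left cos 50° = T_right cos 22.7°  →  T_left = 1.435 T_right.
Vertical: T_left sin 50° + T_right sin 22.7° = 736.
Substituting the horizontal relation into the vertical equation gives 1.485 T_right = 736, so T_right = 495.5 N.

T_right ≈ 496 N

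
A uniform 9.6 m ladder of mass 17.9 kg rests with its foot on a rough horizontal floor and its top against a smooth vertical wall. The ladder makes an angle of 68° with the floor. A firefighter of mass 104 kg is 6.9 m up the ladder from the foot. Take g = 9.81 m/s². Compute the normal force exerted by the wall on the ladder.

Torques about the foot: N_wall · 9.6 sin 68° = 17.9×9.81×4.8 cos 68° + 104×9.81×6.9 cos 68° → N_wall = 331.74 N.

N_wall ≈ 332 N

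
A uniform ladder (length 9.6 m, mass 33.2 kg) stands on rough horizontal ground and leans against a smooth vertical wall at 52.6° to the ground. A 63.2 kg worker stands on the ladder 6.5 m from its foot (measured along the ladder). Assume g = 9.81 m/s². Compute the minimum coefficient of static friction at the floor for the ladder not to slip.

ΣF_y = 0: N_floor = 33.2×9.81 + 63.2×9.81 = 945.68 N.
Torques about the foot: N_wall · 9.6 sin 52.6° = 33.2×9.81×4.8 cos 52.6° + 63.2×9.81×6.5 cos 52.6° → N_wall = 445.46 N.
ΣF_x = 0: f_floor = N_wall = 445.46 N.
μ_min = f_floor / N_floor = 445.46 / 945.68 = 0.471.

μ_min ≈ 0.471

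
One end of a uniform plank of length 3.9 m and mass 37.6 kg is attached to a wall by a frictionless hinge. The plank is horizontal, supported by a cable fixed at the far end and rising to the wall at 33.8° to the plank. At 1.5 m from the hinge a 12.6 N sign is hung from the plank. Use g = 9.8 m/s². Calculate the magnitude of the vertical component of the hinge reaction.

Take torques about the hinge: T sin 33.8° · 3.9 = 37.6×9.8×1.95 + 12.6×1.5 = 737.44 N·m.
So T = 737.44 / (0.5563 × 3.9) = 339.9 N.
ΣF_y = 0: H_y = (37.6×9.8 + 12.6) − T sin 33.8° = 381.08 − 189.09 = 191.99 N.

|H_y| ≈ 192 N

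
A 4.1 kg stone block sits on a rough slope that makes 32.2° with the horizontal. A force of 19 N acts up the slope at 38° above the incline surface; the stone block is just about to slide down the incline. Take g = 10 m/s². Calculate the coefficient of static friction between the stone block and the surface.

On the verge of sliding down the incline, friction is at its maximum μN and acts up the slope.
Perpendicular to incline: N = W cos 32.2° − P sin 38° = 34.69 − 11.7 = 23 N.
Along incline: P cos 38° + μN = W sin 32.2° → μ = (W sin 32.2° − P cos 38°) / N = 0.299.

μ ≈ 0.299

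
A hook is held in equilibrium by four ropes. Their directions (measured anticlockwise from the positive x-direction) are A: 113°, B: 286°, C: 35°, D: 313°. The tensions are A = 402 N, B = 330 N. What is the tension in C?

Resolve: ΣF_x = 402 cos 113° + 330 cos 286° + T_C cos 35° + T_D cos 313° = 0.
        ΣF_y = 402 sin 113° + 330 sin 286° + T_C sin 35° + T_D sin 313° = 0.
The known terms sum to (-66.11, 52.83) N, so 0.8192 T_C + 0.6820 T_D = 66.11 and 0.5736 T_C − 0.7314 T_D = -52.83.
Solving simultaneously: T_C = 12.45 N, T_D = 81.99 N.

T_C ≈ 12.4 N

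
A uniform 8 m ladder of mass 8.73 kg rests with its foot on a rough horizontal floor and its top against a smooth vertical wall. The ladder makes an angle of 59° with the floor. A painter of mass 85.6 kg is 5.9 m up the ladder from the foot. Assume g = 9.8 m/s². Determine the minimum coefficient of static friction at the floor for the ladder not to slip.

μ_min ≈ 0.430

ΣF_y = 0: N_floor = 8.73×9.8 + 85.6×9.8 = 924.43 N.
Torques about the foot: N_wall · 8 sin 59° = 8.73×9.8×4 cos 59° + 85.6×9.8×5.9 cos 59° → N_wall = 397.44 N.
ΣF_x = 0: f_floor = N_wall = 397.44 N.
μ_min = f_floor / N_floor = 397.44 / 924.43 = 0.4299.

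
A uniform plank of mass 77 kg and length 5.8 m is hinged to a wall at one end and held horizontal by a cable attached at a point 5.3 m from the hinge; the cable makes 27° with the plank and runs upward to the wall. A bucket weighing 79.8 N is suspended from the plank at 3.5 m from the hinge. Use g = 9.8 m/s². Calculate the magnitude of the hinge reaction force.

Take torques about the hinge: T sin 27° · 5.3 = 77×9.8×2.9 + 79.8×3.5 = 2467.6 N·m.
So T = 2467.6 / (0.4540 × 5.3) = 1025.6 N.
ΣF_x = 0: H_x = T cos 27° = 913.78 N.
ΣF_y = 0: H_y = (77×9.8 + 79.8) − T sin 27° = 834.4 − 465.59 = 368.81 N.
|H| = √(H_x² + H_y²) = √((913.78)² + (368.81)²) = 985.4 N.

|H| ≈ 985 N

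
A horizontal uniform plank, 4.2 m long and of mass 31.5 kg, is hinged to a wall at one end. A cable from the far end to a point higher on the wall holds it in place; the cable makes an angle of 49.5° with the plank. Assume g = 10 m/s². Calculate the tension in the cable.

Take torques about the hinge: T sin 49.5° · 4.2 = 31.5×10×2.1 = 661.5 N·m.
So T = 661.5 / (0.7604 × 4.2) = 207.13 N.

T ≈ 207 N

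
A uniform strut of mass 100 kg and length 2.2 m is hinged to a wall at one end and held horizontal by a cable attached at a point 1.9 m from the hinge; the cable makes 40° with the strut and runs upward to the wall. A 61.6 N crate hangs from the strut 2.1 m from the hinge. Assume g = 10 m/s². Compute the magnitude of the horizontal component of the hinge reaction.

Take torques about the hinge: T sin 40° · 1.9 = 100×10×1.1 + 61.6×2.1 = 1229.4 N·m.
So T = 1229.4 / (0.6428 × 1.9) = 1006.6 N.
ΣF_x = 0: H_x = T cos 40° = 771.1 N.

H_x ≈ 771 N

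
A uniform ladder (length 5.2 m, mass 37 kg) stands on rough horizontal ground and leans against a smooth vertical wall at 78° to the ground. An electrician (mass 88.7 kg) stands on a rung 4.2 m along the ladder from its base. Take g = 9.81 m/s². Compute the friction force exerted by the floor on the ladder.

Torques about the foot: N_wall · 5.2 sin 78° = 37×9.81×2.6 cos 78° + 88.7×9.81×4.2 cos 78° → N_wall = 187.96 N.
ΣF_x = 0: f_floor = N_wall = 187.96 N.

f ≈ 188 N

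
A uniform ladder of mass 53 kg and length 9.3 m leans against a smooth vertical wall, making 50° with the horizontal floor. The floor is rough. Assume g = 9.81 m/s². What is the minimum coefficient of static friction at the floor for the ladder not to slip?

ΣF_y = 0: N_floor = 53×9.81 = 519.93 N.
Torques about the foot: N_wall · 9.3 sin 50° = 53×9.81×4.65 cos 50° → N_wall = 218.14 N.
ΣF_x = 0: f_floor = N_wall = 218.14 N.
μ_min = f_floor / N_floor = 218.14 / 519.93 = 0.4195.

μ_min ≈ 0.420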